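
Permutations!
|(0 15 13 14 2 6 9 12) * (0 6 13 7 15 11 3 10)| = |(0 11 3 10)(2 13 14)(6 9 12)(7 15)| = 12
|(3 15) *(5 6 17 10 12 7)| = |(3 15)(5 6 17 10 12 7)| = 6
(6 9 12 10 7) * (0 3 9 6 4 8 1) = (0 3 9 12 10 7 4 8 1) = [3, 0, 2, 9, 8, 5, 6, 4, 1, 12, 7, 11, 10]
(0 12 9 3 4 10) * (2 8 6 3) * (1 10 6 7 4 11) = (0 12 9 2 8 7 4 6 3 11 1 10) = [12, 10, 8, 11, 6, 5, 3, 4, 7, 2, 0, 1, 9]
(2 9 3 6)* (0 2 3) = (0 2 9)(3 6) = [2, 1, 9, 6, 4, 5, 3, 7, 8, 0]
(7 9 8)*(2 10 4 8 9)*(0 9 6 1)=(0 9 6 1)(2 10 4 8 7)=[9, 0, 10, 3, 8, 5, 1, 2, 7, 6, 4]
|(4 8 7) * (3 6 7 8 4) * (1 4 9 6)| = |(1 4 9 6 7 3)| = 6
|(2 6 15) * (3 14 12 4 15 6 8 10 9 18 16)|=|(2 8 10 9 18 16 3 14 12 4 15)|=11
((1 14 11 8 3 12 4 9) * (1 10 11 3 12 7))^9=(1 14 3 7)(4 11)(8 9)(10 12)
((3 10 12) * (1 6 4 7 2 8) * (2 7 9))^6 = (12)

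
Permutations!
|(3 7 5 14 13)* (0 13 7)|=3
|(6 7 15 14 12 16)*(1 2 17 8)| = 12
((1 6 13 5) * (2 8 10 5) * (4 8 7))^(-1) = (1 5 10 8 4 7 2 13 6)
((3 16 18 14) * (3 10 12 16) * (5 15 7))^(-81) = (10 14 18 16 12)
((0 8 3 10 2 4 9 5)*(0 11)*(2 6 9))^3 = (0 10 5 8 6 11 3 9)(2 4)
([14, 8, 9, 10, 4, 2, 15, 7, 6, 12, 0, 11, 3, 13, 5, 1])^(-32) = [0, 1, 2, 3, 4, 5, 6, 7, 8, 9, 10, 11, 12, 13, 14, 15]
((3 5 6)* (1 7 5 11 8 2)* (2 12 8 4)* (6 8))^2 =(1 5 12 3 4)(2 7 8 6 11)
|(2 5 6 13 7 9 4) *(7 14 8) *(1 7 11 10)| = |(1 7 9 4 2 5 6 13 14 8 11 10)| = 12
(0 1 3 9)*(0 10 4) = (0 1 3 9 10 4) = [1, 3, 2, 9, 0, 5, 6, 7, 8, 10, 4]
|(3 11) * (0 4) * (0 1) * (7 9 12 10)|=|(0 4 1)(3 11)(7 9 12 10)|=12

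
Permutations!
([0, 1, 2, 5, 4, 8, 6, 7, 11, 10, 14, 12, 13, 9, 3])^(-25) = [0, 1, 2, 8, 4, 11, 6, 7, 12, 14, 3, 13, 9, 10, 5]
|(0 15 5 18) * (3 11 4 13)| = 4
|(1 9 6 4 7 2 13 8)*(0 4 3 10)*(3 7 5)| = |(0 4 5 3 10)(1 9 6 7 2 13 8)| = 35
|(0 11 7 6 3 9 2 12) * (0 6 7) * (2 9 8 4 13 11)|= 9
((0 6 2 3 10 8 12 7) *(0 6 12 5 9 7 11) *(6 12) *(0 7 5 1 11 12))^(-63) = ((12)(0 6 2 3 10 8 1 11 7)(5 9))^(-63) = (12)(5 9)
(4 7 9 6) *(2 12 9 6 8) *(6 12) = (2 6 4 7 12 9 8) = [0, 1, 6, 3, 7, 5, 4, 12, 2, 8, 10, 11, 9]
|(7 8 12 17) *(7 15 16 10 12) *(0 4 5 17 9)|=18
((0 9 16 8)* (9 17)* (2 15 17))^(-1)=(0 8 16 9 17 15 2)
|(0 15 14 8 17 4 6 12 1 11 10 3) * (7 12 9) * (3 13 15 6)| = 15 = |(0 6 9 7 12 1 11 10 13 15 14 8 17 4 3)|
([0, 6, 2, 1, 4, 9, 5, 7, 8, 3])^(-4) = [0, 6, 2, 1, 4, 9, 5, 7, 8, 3]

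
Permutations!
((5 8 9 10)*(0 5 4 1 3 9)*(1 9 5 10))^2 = (0 4 1 5)(3 8 10 9)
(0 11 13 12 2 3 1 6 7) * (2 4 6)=(0 11 13 12 4 6 7)(1 2 3)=[11, 2, 3, 1, 6, 5, 7, 0, 8, 9, 10, 13, 4, 12]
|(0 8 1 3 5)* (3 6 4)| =|(0 8 1 6 4 3 5)| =7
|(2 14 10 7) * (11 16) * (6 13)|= 4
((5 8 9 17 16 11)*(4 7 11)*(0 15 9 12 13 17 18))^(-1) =(0 18 9 15)(4 16 17 13 12 8 5 11 7)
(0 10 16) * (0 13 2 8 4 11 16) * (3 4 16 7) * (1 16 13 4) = (0 10)(1 16 4 11 7 3)(2 8 13) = [10, 16, 8, 1, 11, 5, 6, 3, 13, 9, 0, 7, 12, 2, 14, 15, 4]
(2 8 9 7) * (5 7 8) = (2 5 7)(8 9) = [0, 1, 5, 3, 4, 7, 6, 2, 9, 8]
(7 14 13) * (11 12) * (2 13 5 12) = (2 13 7 14 5 12 11) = [0, 1, 13, 3, 4, 12, 6, 14, 8, 9, 10, 2, 11, 7, 5]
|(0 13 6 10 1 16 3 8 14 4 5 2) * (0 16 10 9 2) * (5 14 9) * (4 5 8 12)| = 12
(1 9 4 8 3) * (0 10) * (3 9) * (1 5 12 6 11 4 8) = (0 10)(1 3 5 12 6 11 4)(8 9) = [10, 3, 2, 5, 1, 12, 11, 7, 9, 8, 0, 4, 6]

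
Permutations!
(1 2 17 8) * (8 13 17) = (1 2 8)(13 17) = [0, 2, 8, 3, 4, 5, 6, 7, 1, 9, 10, 11, 12, 17, 14, 15, 16, 13]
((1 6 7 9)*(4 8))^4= (9)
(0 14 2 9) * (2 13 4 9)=(0 14 13 4 9)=[14, 1, 2, 3, 9, 5, 6, 7, 8, 0, 10, 11, 12, 4, 13]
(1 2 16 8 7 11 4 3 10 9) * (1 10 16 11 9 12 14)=(1 2 11 4 3 16 8 7 9 10 12 14)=[0, 2, 11, 16, 3, 5, 6, 9, 7, 10, 12, 4, 14, 13, 1, 15, 8]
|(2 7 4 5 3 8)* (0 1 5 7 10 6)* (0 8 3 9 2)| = |(0 1 5 9 2 10 6 8)(4 7)| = 8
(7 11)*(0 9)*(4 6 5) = [9, 1, 2, 3, 6, 4, 5, 11, 8, 0, 10, 7] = (0 9)(4 6 5)(7 11)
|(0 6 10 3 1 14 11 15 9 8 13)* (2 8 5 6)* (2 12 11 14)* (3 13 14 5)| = |(0 12 11 15 9 3 1 2 8 14 5 6 10 13)| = 14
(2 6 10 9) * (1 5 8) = (1 5 8)(2 6 10 9) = [0, 5, 6, 3, 4, 8, 10, 7, 1, 2, 9]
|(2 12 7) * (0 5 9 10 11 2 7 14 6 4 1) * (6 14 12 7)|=10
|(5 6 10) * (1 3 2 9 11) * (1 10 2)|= |(1 3)(2 9 11 10 5 6)|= 6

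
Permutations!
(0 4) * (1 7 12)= (0 4)(1 7 12)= [4, 7, 2, 3, 0, 5, 6, 12, 8, 9, 10, 11, 1]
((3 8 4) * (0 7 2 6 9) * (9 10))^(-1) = (0 9 10 6 2 7)(3 4 8)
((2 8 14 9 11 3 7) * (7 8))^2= (3 14 11 8 9)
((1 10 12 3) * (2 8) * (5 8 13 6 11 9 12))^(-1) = ((1 10 5 8 2 13 6 11 9 12 3))^(-1) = (1 3 12 9 11 6 13 2 8 5 10)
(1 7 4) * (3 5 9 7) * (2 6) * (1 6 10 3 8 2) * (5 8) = (1 5 9 7 4 6)(2 10 3 8) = [0, 5, 10, 8, 6, 9, 1, 4, 2, 7, 3]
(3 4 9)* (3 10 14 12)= (3 4 9 10 14 12)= [0, 1, 2, 4, 9, 5, 6, 7, 8, 10, 14, 11, 3, 13, 12]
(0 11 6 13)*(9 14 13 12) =(0 11 6 12 9 14 13) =[11, 1, 2, 3, 4, 5, 12, 7, 8, 14, 10, 6, 9, 0, 13]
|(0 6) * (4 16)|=|(0 6)(4 16)|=2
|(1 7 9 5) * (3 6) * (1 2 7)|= |(2 7 9 5)(3 6)|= 4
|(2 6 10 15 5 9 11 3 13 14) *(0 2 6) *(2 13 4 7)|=|(0 13 14 6 10 15 5 9 11 3 4 7 2)|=13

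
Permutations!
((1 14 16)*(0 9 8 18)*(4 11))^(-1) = (0 18 8 9)(1 16 14)(4 11)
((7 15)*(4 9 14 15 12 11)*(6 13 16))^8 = ((4 9 14 15 7 12 11)(6 13 16))^8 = (4 9 14 15 7 12 11)(6 16 13)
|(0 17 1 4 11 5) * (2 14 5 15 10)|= |(0 17 1 4 11 15 10 2 14 5)|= 10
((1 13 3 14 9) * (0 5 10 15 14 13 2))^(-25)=((0 5 10 15 14 9 1 2)(3 13))^(-25)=(0 2 1 9 14 15 10 5)(3 13)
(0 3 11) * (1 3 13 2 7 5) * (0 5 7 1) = (0 13 2 1 3 11 5) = [13, 3, 1, 11, 4, 0, 6, 7, 8, 9, 10, 5, 12, 2]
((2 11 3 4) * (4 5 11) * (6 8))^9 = ((2 4)(3 5 11)(6 8))^9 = (11)(2 4)(6 8)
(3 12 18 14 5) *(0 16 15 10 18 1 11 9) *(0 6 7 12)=(0 16 15 10 18 14 5 3)(1 11 9 6 7 12)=[16, 11, 2, 0, 4, 3, 7, 12, 8, 6, 18, 9, 1, 13, 5, 10, 15, 17, 14]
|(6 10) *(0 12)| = 2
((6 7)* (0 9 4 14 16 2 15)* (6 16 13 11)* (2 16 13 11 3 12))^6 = ((16)(0 9 4 14 11 6 7 13 3 12 2 15))^6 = (16)(0 7)(2 11)(3 4)(6 15)(9 13)(12 14)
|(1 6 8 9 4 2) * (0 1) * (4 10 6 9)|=8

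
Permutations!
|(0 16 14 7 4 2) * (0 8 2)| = 10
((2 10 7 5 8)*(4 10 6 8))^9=((2 6 8)(4 10 7 5))^9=(4 10 7 5)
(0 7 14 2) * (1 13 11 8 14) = (0 7 1 13 11 8 14 2) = [7, 13, 0, 3, 4, 5, 6, 1, 14, 9, 10, 8, 12, 11, 2]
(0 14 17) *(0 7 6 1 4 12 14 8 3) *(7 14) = (0 8 3)(1 4 12 7 6)(14 17) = [8, 4, 2, 0, 12, 5, 1, 6, 3, 9, 10, 11, 7, 13, 17, 15, 16, 14]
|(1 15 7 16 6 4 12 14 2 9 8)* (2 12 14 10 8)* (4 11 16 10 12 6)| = |(1 15 7 10 8)(2 9)(4 14 6 11 16)| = 10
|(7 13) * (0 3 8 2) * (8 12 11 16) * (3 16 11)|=|(0 16 8 2)(3 12)(7 13)|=4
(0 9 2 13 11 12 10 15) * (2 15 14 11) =(0 9 15)(2 13)(10 14 11 12) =[9, 1, 13, 3, 4, 5, 6, 7, 8, 15, 14, 12, 10, 2, 11, 0]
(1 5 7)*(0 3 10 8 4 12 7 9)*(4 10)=(0 3 4 12 7 1 5 9)(8 10)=[3, 5, 2, 4, 12, 9, 6, 1, 10, 0, 8, 11, 7]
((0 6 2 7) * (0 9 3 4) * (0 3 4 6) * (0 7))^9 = ((0 7 9 4 3 6 2))^9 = (0 9 3 2 7 4 6)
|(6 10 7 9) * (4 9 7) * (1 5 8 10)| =7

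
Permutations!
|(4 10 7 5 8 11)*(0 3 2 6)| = 12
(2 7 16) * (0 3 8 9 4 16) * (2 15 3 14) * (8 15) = [14, 1, 7, 15, 16, 5, 6, 0, 9, 4, 10, 11, 12, 13, 2, 3, 8] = (0 14 2 7)(3 15)(4 16 8 9)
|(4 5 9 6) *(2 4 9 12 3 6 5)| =10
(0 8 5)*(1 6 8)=(0 1 6 8 5)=[1, 6, 2, 3, 4, 0, 8, 7, 5]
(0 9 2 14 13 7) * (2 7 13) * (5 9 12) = (0 12 5 9 7)(2 14) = [12, 1, 14, 3, 4, 9, 6, 0, 8, 7, 10, 11, 5, 13, 2]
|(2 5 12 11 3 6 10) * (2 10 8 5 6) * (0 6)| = |(0 6 8 5 12 11 3 2)| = 8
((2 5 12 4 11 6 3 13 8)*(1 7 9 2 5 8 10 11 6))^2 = ((1 7 9 2 8 5 12 4 6 3 13 10 11))^2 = (1 9 8 12 6 13 11 7 2 5 4 3 10)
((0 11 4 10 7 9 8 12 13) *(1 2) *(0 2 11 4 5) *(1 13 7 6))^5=(0 11 6 4 5 1 10)(2 13)(7 9 8 12)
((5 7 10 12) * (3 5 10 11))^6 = (12)(3 7)(5 11)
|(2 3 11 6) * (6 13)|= |(2 3 11 13 6)|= 5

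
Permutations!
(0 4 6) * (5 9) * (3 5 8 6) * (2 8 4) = (0 2 8 6)(3 5 9 4) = [2, 1, 8, 5, 3, 9, 0, 7, 6, 4]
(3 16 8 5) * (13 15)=(3 16 8 5)(13 15)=[0, 1, 2, 16, 4, 3, 6, 7, 5, 9, 10, 11, 12, 15, 14, 13, 8]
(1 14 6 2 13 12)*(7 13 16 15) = [0, 14, 16, 3, 4, 5, 2, 13, 8, 9, 10, 11, 1, 12, 6, 7, 15] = (1 14 6 2 16 15 7 13 12)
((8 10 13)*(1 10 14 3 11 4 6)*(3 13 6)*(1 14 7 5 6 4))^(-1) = ((1 10 4 3 11)(5 6 14 13 8 7))^(-1) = (1 11 3 4 10)(5 7 8 13 14 6)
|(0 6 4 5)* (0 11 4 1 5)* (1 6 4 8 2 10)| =|(0 4)(1 5 11 8 2 10)| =6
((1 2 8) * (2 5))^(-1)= (1 8 2 5)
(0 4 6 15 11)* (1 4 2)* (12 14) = (0 2 1 4 6 15 11)(12 14) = [2, 4, 1, 3, 6, 5, 15, 7, 8, 9, 10, 0, 14, 13, 12, 11]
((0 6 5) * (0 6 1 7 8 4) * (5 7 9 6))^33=(0 8 6 1 4 7 9)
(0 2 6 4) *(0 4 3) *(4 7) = (0 2 6 3)(4 7) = [2, 1, 6, 0, 7, 5, 3, 4]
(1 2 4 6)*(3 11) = (1 2 4 6)(3 11) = [0, 2, 4, 11, 6, 5, 1, 7, 8, 9, 10, 3]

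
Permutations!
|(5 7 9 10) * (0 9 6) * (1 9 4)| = 8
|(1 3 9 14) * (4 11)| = 4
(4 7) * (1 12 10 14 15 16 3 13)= (1 12 10 14 15 16 3 13)(4 7)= [0, 12, 2, 13, 7, 5, 6, 4, 8, 9, 14, 11, 10, 1, 15, 16, 3]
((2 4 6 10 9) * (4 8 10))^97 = (2 8 10 9)(4 6)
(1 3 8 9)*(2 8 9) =[0, 3, 8, 9, 4, 5, 6, 7, 2, 1] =(1 3 9)(2 8)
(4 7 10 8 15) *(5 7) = [0, 1, 2, 3, 5, 7, 6, 10, 15, 9, 8, 11, 12, 13, 14, 4] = (4 5 7 10 8 15)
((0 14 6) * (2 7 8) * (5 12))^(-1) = ((0 14 6)(2 7 8)(5 12))^(-1) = (0 6 14)(2 8 7)(5 12)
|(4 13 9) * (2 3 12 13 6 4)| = |(2 3 12 13 9)(4 6)| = 10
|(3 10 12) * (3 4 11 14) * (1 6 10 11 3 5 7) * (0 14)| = 11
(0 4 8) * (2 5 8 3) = [4, 1, 5, 2, 3, 8, 6, 7, 0] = (0 4 3 2 5 8)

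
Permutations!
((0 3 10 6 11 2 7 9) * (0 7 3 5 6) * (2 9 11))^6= ((0 5 6 2 3 10)(7 11 9))^6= (11)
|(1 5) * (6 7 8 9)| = |(1 5)(6 7 8 9)| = 4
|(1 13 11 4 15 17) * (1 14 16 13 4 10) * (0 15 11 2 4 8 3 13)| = 40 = |(0 15 17 14 16)(1 8 3 13 2 4 11 10)|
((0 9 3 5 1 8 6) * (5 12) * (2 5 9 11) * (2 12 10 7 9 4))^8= (0 6 8 1 5 2 4 12 11)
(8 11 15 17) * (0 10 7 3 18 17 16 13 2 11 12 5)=(0 10 7 3 18 17 8 12 5)(2 11 15 16 13)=[10, 1, 11, 18, 4, 0, 6, 3, 12, 9, 7, 15, 5, 2, 14, 16, 13, 8, 17]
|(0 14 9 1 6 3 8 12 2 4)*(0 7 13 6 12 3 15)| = |(0 14 9 1 12 2 4 7 13 6 15)(3 8)| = 22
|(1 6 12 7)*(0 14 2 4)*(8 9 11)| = 12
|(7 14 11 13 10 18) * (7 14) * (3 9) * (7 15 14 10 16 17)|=14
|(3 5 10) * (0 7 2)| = 3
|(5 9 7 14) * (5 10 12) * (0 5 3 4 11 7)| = 21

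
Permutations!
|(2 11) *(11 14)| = |(2 14 11)| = 3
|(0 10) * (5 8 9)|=6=|(0 10)(5 8 9)|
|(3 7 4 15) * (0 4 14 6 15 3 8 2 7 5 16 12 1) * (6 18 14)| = |(0 4 3 5 16 12 1)(2 7 6 15 8)(14 18)| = 70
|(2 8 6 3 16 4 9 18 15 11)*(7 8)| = 11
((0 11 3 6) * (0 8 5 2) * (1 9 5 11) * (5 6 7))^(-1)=(0 2 5 7 3 11 8 6 9 1)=((0 1 9 6 8 11 3 7 5 2))^(-1)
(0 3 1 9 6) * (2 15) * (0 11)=(0 3 1 9 6 11)(2 15)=[3, 9, 15, 1, 4, 5, 11, 7, 8, 6, 10, 0, 12, 13, 14, 2]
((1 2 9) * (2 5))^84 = ((1 5 2 9))^84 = (9)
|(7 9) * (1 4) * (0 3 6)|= 6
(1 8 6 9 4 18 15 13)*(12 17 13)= [0, 8, 2, 3, 18, 5, 9, 7, 6, 4, 10, 11, 17, 1, 14, 12, 16, 13, 15]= (1 8 6 9 4 18 15 12 17 13)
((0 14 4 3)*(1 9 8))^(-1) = (0 3 4 14)(1 8 9)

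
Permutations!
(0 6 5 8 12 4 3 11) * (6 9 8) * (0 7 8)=(0 9)(3 11 7 8 12 4)(5 6)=[9, 1, 2, 11, 3, 6, 5, 8, 12, 0, 10, 7, 4]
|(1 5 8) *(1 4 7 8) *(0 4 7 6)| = |(0 4 6)(1 5)(7 8)| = 6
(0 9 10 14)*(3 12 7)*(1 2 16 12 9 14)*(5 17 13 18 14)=[5, 2, 16, 9, 4, 17, 6, 3, 8, 10, 1, 11, 7, 18, 0, 15, 12, 13, 14]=(0 5 17 13 18 14)(1 2 16 12 7 3 9 10)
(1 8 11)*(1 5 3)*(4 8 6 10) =[0, 6, 2, 1, 8, 3, 10, 7, 11, 9, 4, 5] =(1 6 10 4 8 11 5 3)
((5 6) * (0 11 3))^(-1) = ((0 11 3)(5 6))^(-1) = (0 3 11)(5 6)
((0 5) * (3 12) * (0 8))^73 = (0 5 8)(3 12)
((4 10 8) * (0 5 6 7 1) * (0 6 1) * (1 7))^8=(0 7 5)(4 8 10)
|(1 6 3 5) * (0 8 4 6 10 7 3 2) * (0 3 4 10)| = |(0 8 10 7 4 6 2 3 5 1)| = 10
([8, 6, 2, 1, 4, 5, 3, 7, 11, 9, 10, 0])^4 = (0 8 11)(1 6 3)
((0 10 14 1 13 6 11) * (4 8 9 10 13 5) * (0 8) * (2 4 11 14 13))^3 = ((0 2 4)(1 5 11 8 9 10 13 6 14))^3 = (1 8 13)(5 9 6)(10 14 11)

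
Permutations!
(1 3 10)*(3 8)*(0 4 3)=(0 4 3 10 1 8)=[4, 8, 2, 10, 3, 5, 6, 7, 0, 9, 1]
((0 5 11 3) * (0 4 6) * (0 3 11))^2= (11)(3 6 4)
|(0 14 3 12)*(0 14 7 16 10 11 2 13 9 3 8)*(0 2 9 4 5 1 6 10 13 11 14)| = |(0 7 16 13 4 5 1 6 10 14 8 2 11 9 3 12)| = 16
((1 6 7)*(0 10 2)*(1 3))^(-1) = ((0 10 2)(1 6 7 3))^(-1) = (0 2 10)(1 3 7 6)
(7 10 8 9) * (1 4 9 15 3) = [0, 4, 2, 1, 9, 5, 6, 10, 15, 7, 8, 11, 12, 13, 14, 3] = (1 4 9 7 10 8 15 3)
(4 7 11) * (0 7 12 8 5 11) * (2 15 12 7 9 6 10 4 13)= (0 9 6 10 4 7)(2 15 12 8 5 11 13)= [9, 1, 15, 3, 7, 11, 10, 0, 5, 6, 4, 13, 8, 2, 14, 12]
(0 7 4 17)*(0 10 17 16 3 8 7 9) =(0 9)(3 8 7 4 16)(10 17) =[9, 1, 2, 8, 16, 5, 6, 4, 7, 0, 17, 11, 12, 13, 14, 15, 3, 10]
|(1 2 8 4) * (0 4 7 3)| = 7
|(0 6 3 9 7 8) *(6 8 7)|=6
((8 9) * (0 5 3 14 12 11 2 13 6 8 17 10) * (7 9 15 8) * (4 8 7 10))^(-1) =(0 10 6 13 2 11 12 14 3 5)(4 17 9 7 15 8)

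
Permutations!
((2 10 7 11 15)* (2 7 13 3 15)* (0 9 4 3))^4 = (0 15 10 4 11)(2 9 7 13 3)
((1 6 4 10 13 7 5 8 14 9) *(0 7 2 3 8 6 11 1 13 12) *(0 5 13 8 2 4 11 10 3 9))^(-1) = (0 14 8 9 2 3 4 13 7)(1 11 6 5 12 10)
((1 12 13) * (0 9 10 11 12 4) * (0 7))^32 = ((0 9 10 11 12 13 1 4 7))^32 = (0 13 9 1 10 4 11 7 12)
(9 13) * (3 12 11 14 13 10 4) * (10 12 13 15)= [0, 1, 2, 13, 3, 5, 6, 7, 8, 12, 4, 14, 11, 9, 15, 10]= (3 13 9 12 11 14 15 10 4)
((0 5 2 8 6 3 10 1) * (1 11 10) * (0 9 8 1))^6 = ((0 5 2 1 9 8 6 3)(10 11))^6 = (11)(0 6 9 2)(1 5 3 8)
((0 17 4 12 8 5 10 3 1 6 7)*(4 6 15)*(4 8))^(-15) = ((0 17 6 7)(1 15 8 5 10 3)(4 12))^(-15) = (0 17 6 7)(1 5)(3 8)(4 12)(10 15)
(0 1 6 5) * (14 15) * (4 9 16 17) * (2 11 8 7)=(0 1 6 5)(2 11 8 7)(4 9 16 17)(14 15)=[1, 6, 11, 3, 9, 0, 5, 2, 7, 16, 10, 8, 12, 13, 15, 14, 17, 4]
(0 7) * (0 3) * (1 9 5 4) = (0 7 3)(1 9 5 4) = [7, 9, 2, 0, 1, 4, 6, 3, 8, 5]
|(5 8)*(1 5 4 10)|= 5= |(1 5 8 4 10)|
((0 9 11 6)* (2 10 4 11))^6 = (0 6 11 4 10 2 9) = ((0 9 2 10 4 11 6))^6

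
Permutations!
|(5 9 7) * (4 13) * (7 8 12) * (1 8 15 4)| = 9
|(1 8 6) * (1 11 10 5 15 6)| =10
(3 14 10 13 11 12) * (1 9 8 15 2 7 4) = (1 9 8 15 2 7 4)(3 14 10 13 11 12) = [0, 9, 7, 14, 1, 5, 6, 4, 15, 8, 13, 12, 3, 11, 10, 2]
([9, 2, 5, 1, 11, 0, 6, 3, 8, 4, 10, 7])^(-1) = (0 5 2 1 3 7 11 4 9)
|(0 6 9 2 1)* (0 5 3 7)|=8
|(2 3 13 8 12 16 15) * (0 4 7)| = 21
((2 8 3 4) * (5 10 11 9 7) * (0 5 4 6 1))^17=(0 7 6 11 8 5 4 1 9 3 10 2)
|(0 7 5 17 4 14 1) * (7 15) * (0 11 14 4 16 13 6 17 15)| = 12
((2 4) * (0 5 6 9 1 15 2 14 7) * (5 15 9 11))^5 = (0 7 14 4 2 15)(1 9)(5 11 6)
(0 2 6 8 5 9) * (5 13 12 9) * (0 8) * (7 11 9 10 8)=[2, 1, 6, 3, 4, 5, 0, 11, 13, 7, 8, 9, 10, 12]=(0 2 6)(7 11 9)(8 13 12 10)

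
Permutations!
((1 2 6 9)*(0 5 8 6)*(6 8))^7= (0 5 6 9 1 2)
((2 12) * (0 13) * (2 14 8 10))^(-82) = ((0 13)(2 12 14 8 10))^(-82) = (2 8 12 10 14)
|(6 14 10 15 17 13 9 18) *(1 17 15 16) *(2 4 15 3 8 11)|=18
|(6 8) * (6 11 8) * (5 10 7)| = |(5 10 7)(8 11)| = 6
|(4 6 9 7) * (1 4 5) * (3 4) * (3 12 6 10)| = |(1 12 6 9 7 5)(3 4 10)| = 6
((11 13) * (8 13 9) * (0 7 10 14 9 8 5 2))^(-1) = (0 2 5 9 14 10 7)(8 11 13)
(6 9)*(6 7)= (6 9 7)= [0, 1, 2, 3, 4, 5, 9, 6, 8, 7]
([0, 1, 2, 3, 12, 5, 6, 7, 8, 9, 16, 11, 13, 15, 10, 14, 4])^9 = [0, 1, 2, 3, 13, 5, 6, 7, 8, 9, 4, 11, 15, 14, 16, 10, 12]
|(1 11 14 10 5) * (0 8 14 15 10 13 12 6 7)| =35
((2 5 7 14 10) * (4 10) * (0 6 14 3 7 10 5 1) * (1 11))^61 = ((0 6 14 4 5 10 2 11 1)(3 7))^61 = (0 11 10 4 6 1 2 5 14)(3 7)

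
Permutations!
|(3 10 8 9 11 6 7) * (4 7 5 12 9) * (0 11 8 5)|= 24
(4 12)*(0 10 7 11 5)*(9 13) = (0 10 7 11 5)(4 12)(9 13) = [10, 1, 2, 3, 12, 0, 6, 11, 8, 13, 7, 5, 4, 9]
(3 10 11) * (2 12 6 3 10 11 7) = (2 12 6 3 11 10 7) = [0, 1, 12, 11, 4, 5, 3, 2, 8, 9, 7, 10, 6]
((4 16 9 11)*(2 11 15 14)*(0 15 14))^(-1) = ((0 15)(2 11 4 16 9 14))^(-1) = (0 15)(2 14 9 16 4 11)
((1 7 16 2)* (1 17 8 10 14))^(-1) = ((1 7 16 2 17 8 10 14))^(-1) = (1 14 10 8 17 2 16 7)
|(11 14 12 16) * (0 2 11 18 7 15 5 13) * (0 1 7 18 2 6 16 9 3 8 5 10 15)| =|(18)(0 6 16 2 11 14 12 9 3 8 5 13 1 7)(10 15)| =14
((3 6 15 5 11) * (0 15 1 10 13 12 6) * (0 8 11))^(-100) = (0 5 15)(3 11 8)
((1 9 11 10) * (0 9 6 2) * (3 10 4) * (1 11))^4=(11)(0 2 6 1 9)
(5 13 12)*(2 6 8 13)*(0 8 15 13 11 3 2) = [8, 1, 6, 2, 4, 0, 15, 7, 11, 9, 10, 3, 5, 12, 14, 13] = (0 8 11 3 2 6 15 13 12 5)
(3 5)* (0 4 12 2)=[4, 1, 0, 5, 12, 3, 6, 7, 8, 9, 10, 11, 2]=(0 4 12 2)(3 5)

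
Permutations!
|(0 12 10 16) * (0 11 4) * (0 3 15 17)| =9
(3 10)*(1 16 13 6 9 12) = (1 16 13 6 9 12)(3 10) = [0, 16, 2, 10, 4, 5, 9, 7, 8, 12, 3, 11, 1, 6, 14, 15, 13]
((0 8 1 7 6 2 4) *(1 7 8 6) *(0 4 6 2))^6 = (8)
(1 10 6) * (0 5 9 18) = (0 5 9 18)(1 10 6) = [5, 10, 2, 3, 4, 9, 1, 7, 8, 18, 6, 11, 12, 13, 14, 15, 16, 17, 0]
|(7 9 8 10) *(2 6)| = |(2 6)(7 9 8 10)| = 4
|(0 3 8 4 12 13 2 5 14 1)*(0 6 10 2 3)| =|(1 6 10 2 5 14)(3 8 4 12 13)| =30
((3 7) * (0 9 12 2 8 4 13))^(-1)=((0 9 12 2 8 4 13)(3 7))^(-1)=(0 13 4 8 2 12 9)(3 7)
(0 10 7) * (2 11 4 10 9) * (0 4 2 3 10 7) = [9, 1, 11, 10, 7, 5, 6, 4, 8, 3, 0, 2] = (0 9 3 10)(2 11)(4 7)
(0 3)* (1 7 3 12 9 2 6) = [12, 7, 6, 0, 4, 5, 1, 3, 8, 2, 10, 11, 9] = (0 12 9 2 6 1 7 3)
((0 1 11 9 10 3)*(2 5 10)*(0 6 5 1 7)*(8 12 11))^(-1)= ((0 7)(1 8 12 11 9 2)(3 6 5 10))^(-1)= (0 7)(1 2 9 11 12 8)(3 10 5 6)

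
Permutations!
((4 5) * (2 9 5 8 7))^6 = (9)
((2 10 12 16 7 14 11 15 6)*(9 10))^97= ((2 9 10 12 16 7 14 11 15 6))^97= (2 11 16 9 15 7 10 6 14 12)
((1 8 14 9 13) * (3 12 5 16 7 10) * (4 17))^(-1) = (1 13 9 14 8)(3 10 7 16 5 12)(4 17)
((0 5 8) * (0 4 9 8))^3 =((0 5)(4 9 8))^3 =(9)(0 5)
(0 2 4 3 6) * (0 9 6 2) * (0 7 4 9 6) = (0 7 4 3 2 9) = [7, 1, 9, 2, 3, 5, 6, 4, 8, 0]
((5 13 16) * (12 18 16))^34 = ((5 13 12 18 16))^34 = (5 16 18 12 13)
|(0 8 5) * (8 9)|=|(0 9 8 5)|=4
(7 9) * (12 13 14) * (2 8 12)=(2 8 12 13 14)(7 9)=[0, 1, 8, 3, 4, 5, 6, 9, 12, 7, 10, 11, 13, 14, 2]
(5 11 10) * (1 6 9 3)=[0, 6, 2, 1, 4, 11, 9, 7, 8, 3, 5, 10]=(1 6 9 3)(5 11 10)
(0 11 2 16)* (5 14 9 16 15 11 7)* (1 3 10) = (0 7 5 14 9 16)(1 3 10)(2 15 11) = [7, 3, 15, 10, 4, 14, 6, 5, 8, 16, 1, 2, 12, 13, 9, 11, 0]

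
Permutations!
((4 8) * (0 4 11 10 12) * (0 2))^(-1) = ((0 4 8 11 10 12 2))^(-1) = (0 2 12 10 11 8 4)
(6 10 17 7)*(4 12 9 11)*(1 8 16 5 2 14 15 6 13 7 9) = (1 8 16 5 2 14 15 6 10 17 9 11 4 12)(7 13) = [0, 8, 14, 3, 12, 2, 10, 13, 16, 11, 17, 4, 1, 7, 15, 6, 5, 9]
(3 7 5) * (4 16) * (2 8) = (2 8)(3 7 5)(4 16) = [0, 1, 8, 7, 16, 3, 6, 5, 2, 9, 10, 11, 12, 13, 14, 15, 4]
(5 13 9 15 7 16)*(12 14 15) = (5 13 9 12 14 15 7 16) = [0, 1, 2, 3, 4, 13, 6, 16, 8, 12, 10, 11, 14, 9, 15, 7, 5]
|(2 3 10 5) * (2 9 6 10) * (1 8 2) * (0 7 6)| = 12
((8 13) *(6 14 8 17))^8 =((6 14 8 13 17))^8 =(6 13 14 17 8)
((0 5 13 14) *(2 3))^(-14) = ((0 5 13 14)(2 3))^(-14) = (0 13)(5 14)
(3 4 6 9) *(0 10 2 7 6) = (0 10 2 7 6 9 3 4) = [10, 1, 7, 4, 0, 5, 9, 6, 8, 3, 2]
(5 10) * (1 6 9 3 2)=(1 6 9 3 2)(5 10)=[0, 6, 1, 2, 4, 10, 9, 7, 8, 3, 5]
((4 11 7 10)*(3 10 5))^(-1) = (3 5 7 11 4 10)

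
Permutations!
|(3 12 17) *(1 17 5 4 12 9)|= 12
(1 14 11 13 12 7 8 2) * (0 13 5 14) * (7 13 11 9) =[11, 0, 1, 3, 4, 14, 6, 8, 2, 7, 10, 5, 13, 12, 9] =(0 11 5 14 9 7 8 2 1)(12 13)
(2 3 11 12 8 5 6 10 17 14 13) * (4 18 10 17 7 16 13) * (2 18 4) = (2 3 11 12 8 5 6 17 14)(7 16 13 18 10) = [0, 1, 3, 11, 4, 6, 17, 16, 5, 9, 7, 12, 8, 18, 2, 15, 13, 14, 10]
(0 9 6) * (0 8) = (0 9 6 8) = [9, 1, 2, 3, 4, 5, 8, 7, 0, 6]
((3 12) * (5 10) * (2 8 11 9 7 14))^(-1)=((2 8 11 9 7 14)(3 12)(5 10))^(-1)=(2 14 7 9 11 8)(3 12)(5 10)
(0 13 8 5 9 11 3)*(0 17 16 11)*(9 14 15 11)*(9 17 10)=[13, 1, 2, 10, 4, 14, 6, 7, 5, 0, 9, 3, 12, 8, 15, 11, 17, 16]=(0 13 8 5 14 15 11 3 10 9)(16 17)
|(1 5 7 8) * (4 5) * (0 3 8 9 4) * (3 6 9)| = |(0 6 9 4 5 7 3 8 1)| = 9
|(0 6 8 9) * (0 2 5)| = 6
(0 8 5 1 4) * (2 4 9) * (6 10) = [8, 9, 4, 3, 0, 1, 10, 7, 5, 2, 6] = (0 8 5 1 9 2 4)(6 10)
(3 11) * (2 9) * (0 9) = [9, 1, 0, 11, 4, 5, 6, 7, 8, 2, 10, 3] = (0 9 2)(3 11)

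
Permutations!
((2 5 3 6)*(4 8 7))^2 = ((2 5 3 6)(4 8 7))^2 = (2 3)(4 7 8)(5 6)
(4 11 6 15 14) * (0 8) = (0 8)(4 11 6 15 14) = [8, 1, 2, 3, 11, 5, 15, 7, 0, 9, 10, 6, 12, 13, 4, 14]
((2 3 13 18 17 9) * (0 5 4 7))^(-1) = (0 7 4 5)(2 9 17 18 13 3)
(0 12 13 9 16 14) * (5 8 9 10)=(0 12 13 10 5 8 9 16 14)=[12, 1, 2, 3, 4, 8, 6, 7, 9, 16, 5, 11, 13, 10, 0, 15, 14]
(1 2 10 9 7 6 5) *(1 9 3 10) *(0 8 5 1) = (0 8 5 9 7 6 1 2)(3 10) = [8, 2, 0, 10, 4, 9, 1, 6, 5, 7, 3]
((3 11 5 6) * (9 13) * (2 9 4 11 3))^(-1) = ((2 9 13 4 11 5 6))^(-1) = (2 6 5 11 4 13 9)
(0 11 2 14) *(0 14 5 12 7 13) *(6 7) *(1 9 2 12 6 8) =(14)(0 11 12 8 1 9 2 5 6 7 13) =[11, 9, 5, 3, 4, 6, 7, 13, 1, 2, 10, 12, 8, 0, 14]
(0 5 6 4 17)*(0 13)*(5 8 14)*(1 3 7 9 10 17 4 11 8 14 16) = (0 14 5 6 11 8 16 1 3 7 9 10 17 13) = [14, 3, 2, 7, 4, 6, 11, 9, 16, 10, 17, 8, 12, 0, 5, 15, 1, 13]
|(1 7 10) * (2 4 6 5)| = |(1 7 10)(2 4 6 5)| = 12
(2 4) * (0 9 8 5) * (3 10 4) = (0 9 8 5)(2 3 10 4) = [9, 1, 3, 10, 2, 0, 6, 7, 5, 8, 4]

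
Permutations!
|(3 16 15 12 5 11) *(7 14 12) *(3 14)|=|(3 16 15 7)(5 11 14 12)|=4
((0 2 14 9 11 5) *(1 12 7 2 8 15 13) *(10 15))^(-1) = (0 5 11 9 14 2 7 12 1 13 15 10 8)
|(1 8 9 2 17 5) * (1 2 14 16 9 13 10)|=|(1 8 13 10)(2 17 5)(9 14 16)|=12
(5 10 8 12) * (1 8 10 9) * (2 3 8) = (1 2 3 8 12 5 9) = [0, 2, 3, 8, 4, 9, 6, 7, 12, 1, 10, 11, 5]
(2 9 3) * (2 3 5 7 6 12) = (2 9 5 7 6 12) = [0, 1, 9, 3, 4, 7, 12, 6, 8, 5, 10, 11, 2]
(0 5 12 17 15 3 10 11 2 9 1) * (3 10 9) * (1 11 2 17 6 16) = (0 5 12 6 16 1)(2 3 9 11 17 15 10) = [5, 0, 3, 9, 4, 12, 16, 7, 8, 11, 2, 17, 6, 13, 14, 10, 1, 15]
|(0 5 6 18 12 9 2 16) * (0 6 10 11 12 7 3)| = |(0 5 10 11 12 9 2 16 6 18 7 3)| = 12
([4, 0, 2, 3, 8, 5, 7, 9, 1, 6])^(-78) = [8, 4, 2, 3, 1, 5, 6, 7, 0, 9]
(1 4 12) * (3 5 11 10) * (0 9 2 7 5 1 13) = [9, 4, 7, 1, 12, 11, 6, 5, 8, 2, 3, 10, 13, 0] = (0 9 2 7 5 11 10 3 1 4 12 13)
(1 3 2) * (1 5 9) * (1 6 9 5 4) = (1 3 2 4)(6 9) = [0, 3, 4, 2, 1, 5, 9, 7, 8, 6]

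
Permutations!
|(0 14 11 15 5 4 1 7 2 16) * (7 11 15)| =|(0 14 15 5 4 1 11 7 2 16)| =10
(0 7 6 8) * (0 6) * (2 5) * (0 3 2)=(0 7 3 2 5)(6 8)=[7, 1, 5, 2, 4, 0, 8, 3, 6]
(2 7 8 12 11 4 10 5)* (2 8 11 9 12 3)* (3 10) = (2 7 11 4 3)(5 8 10)(9 12) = [0, 1, 7, 2, 3, 8, 6, 11, 10, 12, 5, 4, 9]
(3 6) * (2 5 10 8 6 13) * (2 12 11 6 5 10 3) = (2 10 8 5 3 13 12 11 6) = [0, 1, 10, 13, 4, 3, 2, 7, 5, 9, 8, 6, 11, 12]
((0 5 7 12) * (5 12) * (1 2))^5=((0 12)(1 2)(5 7))^5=(0 12)(1 2)(5 7)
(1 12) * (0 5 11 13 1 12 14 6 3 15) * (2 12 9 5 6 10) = (0 6 3 15)(1 14 10 2 12 9 5 11 13) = [6, 14, 12, 15, 4, 11, 3, 7, 8, 5, 2, 13, 9, 1, 10, 0]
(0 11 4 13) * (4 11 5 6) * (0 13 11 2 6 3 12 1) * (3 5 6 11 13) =[6, 0, 11, 12, 13, 5, 4, 7, 8, 9, 10, 2, 1, 3] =(0 6 4 13 3 12 1)(2 11)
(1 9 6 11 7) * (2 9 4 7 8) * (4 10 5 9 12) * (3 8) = [0, 10, 12, 8, 7, 9, 11, 1, 2, 6, 5, 3, 4] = (1 10 5 9 6 11 3 8 2 12 4 7)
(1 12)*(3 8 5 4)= (1 12)(3 8 5 4)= [0, 12, 2, 8, 3, 4, 6, 7, 5, 9, 10, 11, 1]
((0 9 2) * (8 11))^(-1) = (0 2 9)(8 11)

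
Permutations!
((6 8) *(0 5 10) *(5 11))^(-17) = (0 10 5 11)(6 8) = ((0 11 5 10)(6 8))^(-17)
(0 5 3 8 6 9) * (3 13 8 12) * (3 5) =(0 3 12 5 13 8 6 9) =[3, 1, 2, 12, 4, 13, 9, 7, 6, 0, 10, 11, 5, 8]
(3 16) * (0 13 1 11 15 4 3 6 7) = [13, 11, 2, 16, 3, 5, 7, 0, 8, 9, 10, 15, 12, 1, 14, 4, 6] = (0 13 1 11 15 4 3 16 6 7)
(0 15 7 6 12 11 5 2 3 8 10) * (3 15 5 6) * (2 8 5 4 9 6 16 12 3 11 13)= (0 4 9 6 3 5 8 10)(2 15 7 11 16 12 13)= [4, 1, 15, 5, 9, 8, 3, 11, 10, 6, 0, 16, 13, 2, 14, 7, 12]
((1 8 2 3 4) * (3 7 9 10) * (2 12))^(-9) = (12)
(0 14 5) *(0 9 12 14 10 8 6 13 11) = [10, 1, 2, 3, 4, 9, 13, 7, 6, 12, 8, 0, 14, 11, 5] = (0 10 8 6 13 11)(5 9 12 14)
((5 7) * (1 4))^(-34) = ((1 4)(5 7))^(-34) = (7)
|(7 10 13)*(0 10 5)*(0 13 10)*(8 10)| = 6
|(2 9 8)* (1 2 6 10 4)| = 7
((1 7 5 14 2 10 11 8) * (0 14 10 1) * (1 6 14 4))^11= (0 7 11 4 5 8 1 10)(2 14 6)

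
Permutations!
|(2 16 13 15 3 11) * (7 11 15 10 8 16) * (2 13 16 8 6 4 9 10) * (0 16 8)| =12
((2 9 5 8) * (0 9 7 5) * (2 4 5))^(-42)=((0 9)(2 7)(4 5 8))^(-42)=(9)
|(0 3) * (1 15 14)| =6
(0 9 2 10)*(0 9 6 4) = [6, 1, 10, 3, 0, 5, 4, 7, 8, 2, 9] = (0 6 4)(2 10 9)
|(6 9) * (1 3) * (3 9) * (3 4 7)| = 6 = |(1 9 6 4 7 3)|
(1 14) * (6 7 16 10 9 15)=(1 14)(6 7 16 10 9 15)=[0, 14, 2, 3, 4, 5, 7, 16, 8, 15, 9, 11, 12, 13, 1, 6, 10]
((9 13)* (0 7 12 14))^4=((0 7 12 14)(9 13))^4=(14)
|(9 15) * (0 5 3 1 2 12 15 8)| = 9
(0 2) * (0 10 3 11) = (0 2 10 3 11) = [2, 1, 10, 11, 4, 5, 6, 7, 8, 9, 3, 0]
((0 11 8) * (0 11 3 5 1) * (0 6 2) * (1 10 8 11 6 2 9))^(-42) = ((11)(0 3 5 10 8 6 9 1 2))^(-42) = (11)(0 10 9)(1 3 8)(2 5 6)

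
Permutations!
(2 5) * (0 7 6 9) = (0 7 6 9)(2 5) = [7, 1, 5, 3, 4, 2, 9, 6, 8, 0]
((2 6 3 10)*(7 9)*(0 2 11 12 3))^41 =((0 2 6)(3 10 11 12)(7 9))^41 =(0 6 2)(3 10 11 12)(7 9)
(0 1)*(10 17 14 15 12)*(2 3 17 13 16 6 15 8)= (0 1)(2 3 17 14 8)(6 15 12 10 13 16)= [1, 0, 3, 17, 4, 5, 15, 7, 2, 9, 13, 11, 10, 16, 8, 12, 6, 14]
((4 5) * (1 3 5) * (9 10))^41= ((1 3 5 4)(9 10))^41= (1 3 5 4)(9 10)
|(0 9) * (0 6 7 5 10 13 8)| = |(0 9 6 7 5 10 13 8)| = 8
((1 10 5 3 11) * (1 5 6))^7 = ((1 10 6)(3 11 5))^7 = (1 10 6)(3 11 5)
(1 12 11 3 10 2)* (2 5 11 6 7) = (1 12 6 7 2)(3 10 5 11) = [0, 12, 1, 10, 4, 11, 7, 2, 8, 9, 5, 3, 6]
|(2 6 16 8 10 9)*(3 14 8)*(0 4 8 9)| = 12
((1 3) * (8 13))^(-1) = (1 3)(8 13)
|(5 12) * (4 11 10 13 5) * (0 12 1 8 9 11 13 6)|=11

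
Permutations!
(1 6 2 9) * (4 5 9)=(1 6 2 4 5 9)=[0, 6, 4, 3, 5, 9, 2, 7, 8, 1]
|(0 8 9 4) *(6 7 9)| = |(0 8 6 7 9 4)| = 6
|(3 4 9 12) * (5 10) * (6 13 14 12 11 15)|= 18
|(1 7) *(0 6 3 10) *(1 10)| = 6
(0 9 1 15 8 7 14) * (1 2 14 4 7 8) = (0 9 2 14)(1 15)(4 7) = [9, 15, 14, 3, 7, 5, 6, 4, 8, 2, 10, 11, 12, 13, 0, 1]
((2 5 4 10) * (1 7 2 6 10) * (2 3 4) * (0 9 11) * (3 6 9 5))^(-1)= (0 11 9 10 6 7 1 4 3 2 5)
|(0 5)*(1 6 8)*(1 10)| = |(0 5)(1 6 8 10)| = 4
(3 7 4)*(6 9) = (3 7 4)(6 9) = [0, 1, 2, 7, 3, 5, 9, 4, 8, 6]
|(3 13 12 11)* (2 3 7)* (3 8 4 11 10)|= 20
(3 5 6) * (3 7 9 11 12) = (3 5 6 7 9 11 12) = [0, 1, 2, 5, 4, 6, 7, 9, 8, 11, 10, 12, 3]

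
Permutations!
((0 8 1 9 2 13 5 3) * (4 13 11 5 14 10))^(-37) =((0 8 1 9 2 11 5 3)(4 13 14 10))^(-37) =(0 9 5 8 2 3 1 11)(4 10 14 13)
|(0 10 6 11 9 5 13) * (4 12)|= 14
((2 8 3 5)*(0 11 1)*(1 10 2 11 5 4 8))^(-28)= ((0 5 11 10 2 1)(3 4 8))^(-28)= (0 11 2)(1 5 10)(3 8 4)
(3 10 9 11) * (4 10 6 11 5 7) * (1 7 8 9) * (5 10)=(1 7 4 5 8 9 10)(3 6 11)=[0, 7, 2, 6, 5, 8, 11, 4, 9, 10, 1, 3]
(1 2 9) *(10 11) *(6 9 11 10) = [0, 2, 11, 3, 4, 5, 9, 7, 8, 1, 10, 6] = (1 2 11 6 9)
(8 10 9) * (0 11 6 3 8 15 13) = (0 11 6 3 8 10 9 15 13) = [11, 1, 2, 8, 4, 5, 3, 7, 10, 15, 9, 6, 12, 0, 14, 13]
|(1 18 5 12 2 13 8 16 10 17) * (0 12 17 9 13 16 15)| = 36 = |(0 12 2 16 10 9 13 8 15)(1 18 5 17)|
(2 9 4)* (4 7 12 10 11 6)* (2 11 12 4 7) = (2 9)(4 11 6 7)(10 12) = [0, 1, 9, 3, 11, 5, 7, 4, 8, 2, 12, 6, 10]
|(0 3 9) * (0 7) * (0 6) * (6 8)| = |(0 3 9 7 8 6)| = 6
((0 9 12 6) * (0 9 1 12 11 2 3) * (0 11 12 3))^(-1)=((0 1 3 11 2)(6 9 12))^(-1)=(0 2 11 3 1)(6 12 9)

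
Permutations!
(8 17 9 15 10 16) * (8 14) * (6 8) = (6 8 17 9 15 10 16 14) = [0, 1, 2, 3, 4, 5, 8, 7, 17, 15, 16, 11, 12, 13, 6, 10, 14, 9]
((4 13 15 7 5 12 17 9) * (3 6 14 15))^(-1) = (3 13 4 9 17 12 5 7 15 14 6)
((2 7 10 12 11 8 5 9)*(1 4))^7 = ((1 4)(2 7 10 12 11 8 5 9))^7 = (1 4)(2 9 5 8 11 12 10 7)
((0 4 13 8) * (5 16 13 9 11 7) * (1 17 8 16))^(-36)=((0 4 9 11 7 5 1 17 8)(13 16))^(-36)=(17)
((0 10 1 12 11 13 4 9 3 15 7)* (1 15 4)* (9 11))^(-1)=((0 10 15 7)(1 12 9 3 4 11 13))^(-1)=(0 7 15 10)(1 13 11 4 3 9 12)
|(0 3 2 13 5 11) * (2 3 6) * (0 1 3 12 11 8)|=12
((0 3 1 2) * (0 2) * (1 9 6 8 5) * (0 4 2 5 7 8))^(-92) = ((0 3 9 6)(1 4 2 5)(7 8))^(-92) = (9)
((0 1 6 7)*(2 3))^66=(0 6)(1 7)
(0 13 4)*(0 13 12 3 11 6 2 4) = (0 12 3 11 6 2 4 13) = [12, 1, 4, 11, 13, 5, 2, 7, 8, 9, 10, 6, 3, 0]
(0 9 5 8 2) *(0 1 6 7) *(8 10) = [9, 6, 1, 3, 4, 10, 7, 0, 2, 5, 8] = (0 9 5 10 8 2 1 6 7)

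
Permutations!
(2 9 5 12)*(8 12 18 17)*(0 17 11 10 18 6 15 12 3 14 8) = (0 17)(2 9 5 6 15 12)(3 14 8)(10 18 11) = [17, 1, 9, 14, 4, 6, 15, 7, 3, 5, 18, 10, 2, 13, 8, 12, 16, 0, 11]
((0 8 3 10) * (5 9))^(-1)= (0 10 3 8)(5 9)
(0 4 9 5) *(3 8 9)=(0 4 3 8 9 5)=[4, 1, 2, 8, 3, 0, 6, 7, 9, 5]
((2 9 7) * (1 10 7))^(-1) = ((1 10 7 2 9))^(-1) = (1 9 2 7 10)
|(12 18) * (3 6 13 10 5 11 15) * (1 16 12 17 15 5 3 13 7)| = 22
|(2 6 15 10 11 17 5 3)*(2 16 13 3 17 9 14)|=42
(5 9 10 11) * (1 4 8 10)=(1 4 8 10 11 5 9)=[0, 4, 2, 3, 8, 9, 6, 7, 10, 1, 11, 5]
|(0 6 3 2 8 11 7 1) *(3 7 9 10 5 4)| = 8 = |(0 6 7 1)(2 8 11 9 10 5 4 3)|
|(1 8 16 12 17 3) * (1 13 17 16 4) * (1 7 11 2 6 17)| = |(1 8 4 7 11 2 6 17 3 13)(12 16)| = 10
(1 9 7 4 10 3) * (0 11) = [11, 9, 2, 1, 10, 5, 6, 4, 8, 7, 3, 0] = (0 11)(1 9 7 4 10 3)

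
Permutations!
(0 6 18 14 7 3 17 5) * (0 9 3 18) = [6, 1, 2, 17, 4, 9, 0, 18, 8, 3, 10, 11, 12, 13, 7, 15, 16, 5, 14] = (0 6)(3 17 5 9)(7 18 14)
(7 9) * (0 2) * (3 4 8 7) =(0 2)(3 4 8 7 9) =[2, 1, 0, 4, 8, 5, 6, 9, 7, 3]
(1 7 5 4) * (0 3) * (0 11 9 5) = (0 3 11 9 5 4 1 7) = [3, 7, 2, 11, 1, 4, 6, 0, 8, 5, 10, 9]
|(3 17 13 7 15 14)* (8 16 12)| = |(3 17 13 7 15 14)(8 16 12)| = 6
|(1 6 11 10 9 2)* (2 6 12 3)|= |(1 12 3 2)(6 11 10 9)|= 4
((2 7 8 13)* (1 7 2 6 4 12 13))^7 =(1 7 8)(4 6 13 12)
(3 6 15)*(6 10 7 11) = (3 10 7 11 6 15) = [0, 1, 2, 10, 4, 5, 15, 11, 8, 9, 7, 6, 12, 13, 14, 3]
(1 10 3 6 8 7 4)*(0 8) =[8, 10, 2, 6, 1, 5, 0, 4, 7, 9, 3] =(0 8 7 4 1 10 3 6)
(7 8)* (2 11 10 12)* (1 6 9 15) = (1 6 9 15)(2 11 10 12)(7 8) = [0, 6, 11, 3, 4, 5, 9, 8, 7, 15, 12, 10, 2, 13, 14, 1]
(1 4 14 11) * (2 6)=[0, 4, 6, 3, 14, 5, 2, 7, 8, 9, 10, 1, 12, 13, 11]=(1 4 14 11)(2 6)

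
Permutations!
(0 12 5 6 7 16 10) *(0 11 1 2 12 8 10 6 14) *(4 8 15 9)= (0 15 9 4 8 10 11 1 2 12 5 14)(6 7 16)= [15, 2, 12, 3, 8, 14, 7, 16, 10, 4, 11, 1, 5, 13, 0, 9, 6]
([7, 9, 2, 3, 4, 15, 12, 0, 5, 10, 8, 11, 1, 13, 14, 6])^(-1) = (0 7)(1 12 6 15 5 8 10 9)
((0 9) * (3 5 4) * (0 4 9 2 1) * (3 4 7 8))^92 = (0 1 2)(3 9 8 5 7)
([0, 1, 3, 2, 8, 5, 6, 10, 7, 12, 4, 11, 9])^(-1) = [0, 1, 3, 2, 10, 5, 6, 8, 4, 12, 7, 11, 9]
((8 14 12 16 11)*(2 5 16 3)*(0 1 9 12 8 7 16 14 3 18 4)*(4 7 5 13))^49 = (0 18 5 2 1 7 14 13 9 16 8 4 12 11 3)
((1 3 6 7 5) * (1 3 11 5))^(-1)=(1 7 6 3 5 11)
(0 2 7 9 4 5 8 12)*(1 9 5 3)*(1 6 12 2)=(0 1 9 4 3 6 12)(2 7 5 8)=[1, 9, 7, 6, 3, 8, 12, 5, 2, 4, 10, 11, 0]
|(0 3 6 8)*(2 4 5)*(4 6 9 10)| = 9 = |(0 3 9 10 4 5 2 6 8)|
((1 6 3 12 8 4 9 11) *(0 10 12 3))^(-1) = (0 6 1 11 9 4 8 12 10)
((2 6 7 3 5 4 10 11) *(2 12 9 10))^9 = (2 3)(4 7)(5 6)(9 10 11 12) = ((2 6 7 3 5 4)(9 10 11 12))^9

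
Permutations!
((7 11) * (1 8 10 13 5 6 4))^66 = (1 13 4 10 6 8 5)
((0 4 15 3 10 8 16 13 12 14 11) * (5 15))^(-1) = ((0 4 5 15 3 10 8 16 13 12 14 11))^(-1) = (0 11 14 12 13 16 8 10 3 15 5 4)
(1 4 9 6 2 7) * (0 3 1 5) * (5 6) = (0 3 1 4 9 5)(2 7 6) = [3, 4, 7, 1, 9, 0, 2, 6, 8, 5]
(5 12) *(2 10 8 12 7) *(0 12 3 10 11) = [12, 1, 11, 10, 4, 7, 6, 2, 3, 9, 8, 0, 5] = (0 12 5 7 2 11)(3 10 8)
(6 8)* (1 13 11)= (1 13 11)(6 8)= [0, 13, 2, 3, 4, 5, 8, 7, 6, 9, 10, 1, 12, 11]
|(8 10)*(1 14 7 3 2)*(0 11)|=10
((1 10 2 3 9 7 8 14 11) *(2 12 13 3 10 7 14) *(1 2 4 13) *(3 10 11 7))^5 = (1 8)(2 11)(3 4)(7 12)(9 13)(10 14) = ((1 3 9 14 7 8 4 13 10 12)(2 11))^5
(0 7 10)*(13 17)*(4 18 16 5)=[7, 1, 2, 3, 18, 4, 6, 10, 8, 9, 0, 11, 12, 17, 14, 15, 5, 13, 16]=(0 7 10)(4 18 16 5)(13 17)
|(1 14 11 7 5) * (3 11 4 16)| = |(1 14 4 16 3 11 7 5)| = 8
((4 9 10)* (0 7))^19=((0 7)(4 9 10))^19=(0 7)(4 9 10)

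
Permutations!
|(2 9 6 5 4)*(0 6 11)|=7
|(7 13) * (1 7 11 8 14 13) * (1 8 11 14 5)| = 4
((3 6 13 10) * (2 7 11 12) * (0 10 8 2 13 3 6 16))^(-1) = (0 16 3 6 10)(2 8 13 12 11 7)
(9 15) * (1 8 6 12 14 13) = [0, 8, 2, 3, 4, 5, 12, 7, 6, 15, 10, 11, 14, 1, 13, 9] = (1 8 6 12 14 13)(9 15)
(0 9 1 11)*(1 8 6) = [9, 11, 2, 3, 4, 5, 1, 7, 6, 8, 10, 0] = (0 9 8 6 1 11)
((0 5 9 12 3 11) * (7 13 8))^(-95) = ((0 5 9 12 3 11)(7 13 8))^(-95) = (0 5 9 12 3 11)(7 13 8)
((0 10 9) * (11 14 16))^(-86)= (0 10 9)(11 14 16)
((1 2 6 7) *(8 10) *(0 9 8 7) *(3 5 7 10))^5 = (10)(0 7 9 1 8 2 3 6 5)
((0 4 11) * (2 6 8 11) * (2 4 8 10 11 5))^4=((0 8 5 2 6 10 11))^4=(0 6 8 10 5 11 2)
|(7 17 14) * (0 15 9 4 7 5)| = 8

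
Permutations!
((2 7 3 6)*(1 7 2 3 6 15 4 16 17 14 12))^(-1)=((1 7 6 3 15 4 16 17 14 12))^(-1)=(1 12 14 17 16 4 15 3 6 7)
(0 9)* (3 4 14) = (0 9)(3 4 14) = [9, 1, 2, 4, 14, 5, 6, 7, 8, 0, 10, 11, 12, 13, 3]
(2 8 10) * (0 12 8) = (0 12 8 10 2) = [12, 1, 0, 3, 4, 5, 6, 7, 10, 9, 2, 11, 8]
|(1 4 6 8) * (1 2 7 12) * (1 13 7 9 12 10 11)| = 11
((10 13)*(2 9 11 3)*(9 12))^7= (2 9 3 12 11)(10 13)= ((2 12 9 11 3)(10 13))^7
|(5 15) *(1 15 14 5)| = |(1 15)(5 14)| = 2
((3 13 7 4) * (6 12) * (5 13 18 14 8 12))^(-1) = (3 4 7 13 5 6 12 8 14 18)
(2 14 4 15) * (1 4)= [0, 4, 14, 3, 15, 5, 6, 7, 8, 9, 10, 11, 12, 13, 1, 2]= (1 4 15 2 14)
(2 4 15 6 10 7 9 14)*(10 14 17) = [0, 1, 4, 3, 15, 5, 14, 9, 8, 17, 7, 11, 12, 13, 2, 6, 16, 10] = (2 4 15 6 14)(7 9 17 10)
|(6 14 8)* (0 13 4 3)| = |(0 13 4 3)(6 14 8)| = 12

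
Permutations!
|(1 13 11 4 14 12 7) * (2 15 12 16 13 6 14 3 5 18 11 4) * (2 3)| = 20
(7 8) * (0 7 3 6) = (0 7 8 3 6) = [7, 1, 2, 6, 4, 5, 0, 8, 3]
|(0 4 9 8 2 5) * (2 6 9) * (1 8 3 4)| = 9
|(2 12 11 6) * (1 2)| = |(1 2 12 11 6)| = 5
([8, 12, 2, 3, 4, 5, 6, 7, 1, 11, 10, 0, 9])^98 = [1, 9, 2, 3, 4, 5, 6, 7, 12, 0, 10, 8, 11]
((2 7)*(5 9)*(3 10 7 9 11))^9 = (2 5 3 7 9 11 10)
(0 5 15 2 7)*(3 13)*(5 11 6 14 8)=(0 11 6 14 8 5 15 2 7)(3 13)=[11, 1, 7, 13, 4, 15, 14, 0, 5, 9, 10, 6, 12, 3, 8, 2]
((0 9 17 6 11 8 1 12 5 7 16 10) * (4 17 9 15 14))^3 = (0 4 11 12 16 15 17 8 5 10 14 6 1 7)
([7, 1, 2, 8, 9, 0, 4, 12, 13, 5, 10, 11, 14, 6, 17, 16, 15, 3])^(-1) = (0 5 9 4 6 13 8 3 17 14 12 7)(15 16)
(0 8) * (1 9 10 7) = [8, 9, 2, 3, 4, 5, 6, 1, 0, 10, 7] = (0 8)(1 9 10 7)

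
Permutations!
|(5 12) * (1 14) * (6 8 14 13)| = 10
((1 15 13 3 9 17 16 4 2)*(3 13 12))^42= ((1 15 12 3 9 17 16 4 2))^42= (1 16 3)(2 17 12)(4 9 15)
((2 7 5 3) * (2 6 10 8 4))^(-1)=(2 4 8 10 6 3 5 7)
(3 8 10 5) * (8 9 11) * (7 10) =[0, 1, 2, 9, 4, 3, 6, 10, 7, 11, 5, 8] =(3 9 11 8 7 10 5)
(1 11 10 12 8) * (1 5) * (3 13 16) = (1 11 10 12 8 5)(3 13 16) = [0, 11, 2, 13, 4, 1, 6, 7, 5, 9, 12, 10, 8, 16, 14, 15, 3]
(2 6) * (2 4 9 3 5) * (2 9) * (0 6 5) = [6, 1, 5, 0, 2, 9, 4, 7, 8, 3] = (0 6 4 2 5 9 3)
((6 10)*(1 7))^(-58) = ((1 7)(6 10))^(-58) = (10)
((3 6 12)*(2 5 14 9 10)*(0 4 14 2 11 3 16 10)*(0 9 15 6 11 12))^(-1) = (0 6 15 14 4)(2 5)(3 11)(10 16 12)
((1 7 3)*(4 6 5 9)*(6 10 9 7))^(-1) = (1 3 7 5 6)(4 9 10)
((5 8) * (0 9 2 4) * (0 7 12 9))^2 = (2 7 9 4 12)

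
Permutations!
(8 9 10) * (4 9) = (4 9 10 8) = [0, 1, 2, 3, 9, 5, 6, 7, 4, 10, 8]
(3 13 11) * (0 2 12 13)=(0 2 12 13 11 3)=[2, 1, 12, 0, 4, 5, 6, 7, 8, 9, 10, 3, 13, 11]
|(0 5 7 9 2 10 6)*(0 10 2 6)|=6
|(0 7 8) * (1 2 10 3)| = |(0 7 8)(1 2 10 3)| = 12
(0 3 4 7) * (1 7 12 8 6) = [3, 7, 2, 4, 12, 5, 1, 0, 6, 9, 10, 11, 8] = (0 3 4 12 8 6 1 7)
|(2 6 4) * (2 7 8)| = 5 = |(2 6 4 7 8)|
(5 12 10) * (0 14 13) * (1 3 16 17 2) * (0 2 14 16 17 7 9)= (0 16 7 9)(1 3 17 14 13 2)(5 12 10)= [16, 3, 1, 17, 4, 12, 6, 9, 8, 0, 5, 11, 10, 2, 13, 15, 7, 14]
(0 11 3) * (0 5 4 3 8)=(0 11 8)(3 5 4)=[11, 1, 2, 5, 3, 4, 6, 7, 0, 9, 10, 8]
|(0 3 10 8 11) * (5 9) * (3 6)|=|(0 6 3 10 8 11)(5 9)|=6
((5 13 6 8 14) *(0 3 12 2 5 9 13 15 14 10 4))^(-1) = (0 4 10 8 6 13 9 14 15 5 2 12 3)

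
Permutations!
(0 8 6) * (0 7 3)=(0 8 6 7 3)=[8, 1, 2, 0, 4, 5, 7, 3, 6]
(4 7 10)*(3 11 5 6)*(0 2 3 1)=[2, 0, 3, 11, 7, 6, 1, 10, 8, 9, 4, 5]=(0 2 3 11 5 6 1)(4 7 10)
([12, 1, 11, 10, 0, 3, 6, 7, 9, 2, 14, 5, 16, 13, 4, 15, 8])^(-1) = (0 4 14 10 3 5 11 2 9 8 16 12)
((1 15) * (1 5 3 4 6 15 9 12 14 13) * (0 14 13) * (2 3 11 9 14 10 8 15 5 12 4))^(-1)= (0 14 1 13 12 15 8 10)(2 3)(4 9 11 5 6)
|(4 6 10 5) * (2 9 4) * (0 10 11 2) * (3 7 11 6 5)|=|(0 10 3 7 11 2 9 4 5)|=9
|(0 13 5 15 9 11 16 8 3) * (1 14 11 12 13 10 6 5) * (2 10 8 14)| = |(0 8 3)(1 2 10 6 5 15 9 12 13)(11 16 14)| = 9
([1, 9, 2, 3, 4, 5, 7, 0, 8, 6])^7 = [9, 6, 2, 3, 4, 5, 0, 1, 8, 7]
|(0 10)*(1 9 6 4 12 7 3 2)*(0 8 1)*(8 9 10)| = 11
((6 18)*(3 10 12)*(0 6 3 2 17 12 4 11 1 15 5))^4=((0 6 18 3 10 4 11 1 15 5)(2 17 12))^4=(0 10 15 18 11)(1 6 4 5 3)(2 17 12)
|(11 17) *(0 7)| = 2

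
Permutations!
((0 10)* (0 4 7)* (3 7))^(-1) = ((0 10 4 3 7))^(-1) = (0 7 3 4 10)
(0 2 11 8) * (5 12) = (0 2 11 8)(5 12) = [2, 1, 11, 3, 4, 12, 6, 7, 0, 9, 10, 8, 5]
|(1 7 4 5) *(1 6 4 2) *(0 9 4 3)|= |(0 9 4 5 6 3)(1 7 2)|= 6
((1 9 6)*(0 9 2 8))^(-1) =((0 9 6 1 2 8))^(-1) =(0 8 2 1 6 9)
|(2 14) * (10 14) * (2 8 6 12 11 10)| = |(6 12 11 10 14 8)| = 6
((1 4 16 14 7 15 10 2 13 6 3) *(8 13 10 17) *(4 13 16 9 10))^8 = (7 17 16)(8 14 15)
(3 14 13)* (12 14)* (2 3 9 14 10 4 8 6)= (2 3 12 10 4 8 6)(9 14 13)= [0, 1, 3, 12, 8, 5, 2, 7, 6, 14, 4, 11, 10, 9, 13]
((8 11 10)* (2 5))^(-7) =(2 5)(8 10 11)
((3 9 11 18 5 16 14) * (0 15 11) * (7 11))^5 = ((0 15 7 11 18 5 16 14 3 9))^5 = (0 5)(3 11)(7 14)(9 18)(15 16)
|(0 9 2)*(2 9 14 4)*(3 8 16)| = 12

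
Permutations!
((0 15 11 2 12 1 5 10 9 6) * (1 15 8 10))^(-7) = ((0 8 10 9 6)(1 5)(2 12 15 11))^(-7) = (0 9 8 6 10)(1 5)(2 12 15 11)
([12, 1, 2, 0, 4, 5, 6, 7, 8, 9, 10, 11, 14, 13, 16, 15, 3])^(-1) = [3, 1, 2, 16, 4, 5, 6, 7, 8, 9, 10, 11, 0, 13, 12, 15, 14]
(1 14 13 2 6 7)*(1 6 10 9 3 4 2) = [0, 14, 10, 4, 2, 5, 7, 6, 8, 3, 9, 11, 12, 1, 13] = (1 14 13)(2 10 9 3 4)(6 7)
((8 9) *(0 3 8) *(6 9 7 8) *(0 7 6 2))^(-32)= (9)(0 3 2)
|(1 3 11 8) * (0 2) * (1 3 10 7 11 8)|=|(0 2)(1 10 7 11)(3 8)|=4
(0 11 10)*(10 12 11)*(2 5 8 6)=(0 10)(2 5 8 6)(11 12)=[10, 1, 5, 3, 4, 8, 2, 7, 6, 9, 0, 12, 11]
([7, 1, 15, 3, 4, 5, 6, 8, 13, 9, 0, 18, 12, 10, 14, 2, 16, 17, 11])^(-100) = [0, 1, 2, 3, 4, 5, 6, 7, 8, 9, 10, 11, 12, 13, 14, 15, 16, 17, 18]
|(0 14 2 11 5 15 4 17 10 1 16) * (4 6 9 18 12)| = 15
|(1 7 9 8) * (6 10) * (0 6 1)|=|(0 6 10 1 7 9 8)|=7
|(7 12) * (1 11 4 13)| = 4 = |(1 11 4 13)(7 12)|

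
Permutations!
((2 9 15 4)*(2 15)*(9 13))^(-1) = (2 9 13)(4 15)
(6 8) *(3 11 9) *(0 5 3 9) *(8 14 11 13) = (0 5 3 13 8 6 14 11) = [5, 1, 2, 13, 4, 3, 14, 7, 6, 9, 10, 0, 12, 8, 11]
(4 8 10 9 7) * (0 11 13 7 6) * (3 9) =(0 11 13 7 4 8 10 3 9 6) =[11, 1, 2, 9, 8, 5, 0, 4, 10, 6, 3, 13, 12, 7]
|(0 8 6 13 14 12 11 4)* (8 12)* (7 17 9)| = 12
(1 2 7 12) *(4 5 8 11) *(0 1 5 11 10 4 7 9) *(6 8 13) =[1, 2, 9, 3, 11, 13, 8, 12, 10, 0, 4, 7, 5, 6] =(0 1 2 9)(4 11 7 12 5 13 6 8 10)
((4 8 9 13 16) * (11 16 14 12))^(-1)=((4 8 9 13 14 12 11 16))^(-1)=(4 16 11 12 14 13 9 8)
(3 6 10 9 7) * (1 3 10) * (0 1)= [1, 3, 2, 6, 4, 5, 0, 10, 8, 7, 9]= (0 1 3 6)(7 10 9)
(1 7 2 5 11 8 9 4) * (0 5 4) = (0 5 11 8 9)(1 7 2 4) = [5, 7, 4, 3, 1, 11, 6, 2, 9, 0, 10, 8]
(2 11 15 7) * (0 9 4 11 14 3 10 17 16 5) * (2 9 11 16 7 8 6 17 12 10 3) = (0 11 15 8 6 17 7 9 4 16 5)(2 14)(10 12) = [11, 1, 14, 3, 16, 0, 17, 9, 6, 4, 12, 15, 10, 13, 2, 8, 5, 7]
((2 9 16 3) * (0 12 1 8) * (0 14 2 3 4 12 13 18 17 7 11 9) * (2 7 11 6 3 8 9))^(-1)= ((0 13 18 17 11 2)(1 9 16 4 12)(3 8 14 7 6))^(-1)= (0 2 11 17 18 13)(1 12 4 16 9)(3 6 7 14 8)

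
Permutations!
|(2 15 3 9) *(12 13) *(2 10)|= 10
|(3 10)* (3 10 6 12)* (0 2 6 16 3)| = 4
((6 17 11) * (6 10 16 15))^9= ((6 17 11 10 16 15))^9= (6 10)(11 15)(16 17)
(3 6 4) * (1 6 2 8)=[0, 6, 8, 2, 3, 5, 4, 7, 1]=(1 6 4 3 2 8)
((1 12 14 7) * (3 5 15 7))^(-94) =(1 5 12 15 14 7 3)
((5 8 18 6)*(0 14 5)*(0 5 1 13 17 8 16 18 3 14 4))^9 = (0 4)(1 8)(3 13)(5 16 18 6)(14 17)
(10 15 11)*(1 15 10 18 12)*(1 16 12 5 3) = (1 15 11 18 5 3)(12 16) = [0, 15, 2, 1, 4, 3, 6, 7, 8, 9, 10, 18, 16, 13, 14, 11, 12, 17, 5]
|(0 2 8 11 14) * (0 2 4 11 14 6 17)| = 15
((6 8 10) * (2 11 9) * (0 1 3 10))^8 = (0 3 6)(1 10 8)(2 9 11)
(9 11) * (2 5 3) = (2 5 3)(9 11) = [0, 1, 5, 2, 4, 3, 6, 7, 8, 11, 10, 9]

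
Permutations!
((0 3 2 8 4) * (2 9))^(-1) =(0 4 8 2 9 3)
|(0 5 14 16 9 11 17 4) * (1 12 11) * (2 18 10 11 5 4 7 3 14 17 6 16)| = |(0 4)(1 12 5 17 7 3 14 2 18 10 11 6 16 9)| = 14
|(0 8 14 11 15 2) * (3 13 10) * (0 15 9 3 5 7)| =|(0 8 14 11 9 3 13 10 5 7)(2 15)| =10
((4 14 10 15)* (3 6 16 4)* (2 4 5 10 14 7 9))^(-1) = ((2 4 7 9)(3 6 16 5 10 15))^(-1) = (2 9 7 4)(3 15 10 5 16 6)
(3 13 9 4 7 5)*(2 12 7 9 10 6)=(2 12 7 5 3 13 10 6)(4 9)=[0, 1, 12, 13, 9, 3, 2, 5, 8, 4, 6, 11, 7, 10]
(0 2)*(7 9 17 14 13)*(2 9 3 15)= (0 9 17 14 13 7 3 15 2)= [9, 1, 0, 15, 4, 5, 6, 3, 8, 17, 10, 11, 12, 7, 13, 2, 16, 14]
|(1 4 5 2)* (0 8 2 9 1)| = |(0 8 2)(1 4 5 9)| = 12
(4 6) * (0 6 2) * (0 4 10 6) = [0, 1, 4, 3, 2, 5, 10, 7, 8, 9, 6] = (2 4)(6 10)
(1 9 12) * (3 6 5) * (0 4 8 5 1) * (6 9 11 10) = (0 4 8 5 3 9 12)(1 11 10 6) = [4, 11, 2, 9, 8, 3, 1, 7, 5, 12, 6, 10, 0]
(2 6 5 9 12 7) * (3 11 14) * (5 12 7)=[0, 1, 6, 11, 4, 9, 12, 2, 8, 7, 10, 14, 5, 13, 3]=(2 6 12 5 9 7)(3 11 14)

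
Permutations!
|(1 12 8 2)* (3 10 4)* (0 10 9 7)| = 12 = |(0 10 4 3 9 7)(1 12 8 2)|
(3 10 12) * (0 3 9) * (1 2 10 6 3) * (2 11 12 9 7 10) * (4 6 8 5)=(0 1 11 12 7 10 9)(3 8 5 4 6)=[1, 11, 2, 8, 6, 4, 3, 10, 5, 0, 9, 12, 7]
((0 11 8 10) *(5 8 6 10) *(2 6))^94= ((0 11 2 6 10)(5 8))^94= (0 10 6 2 11)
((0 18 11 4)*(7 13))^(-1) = (0 4 11 18)(7 13)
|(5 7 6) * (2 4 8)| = 3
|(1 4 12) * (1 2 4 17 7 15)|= |(1 17 7 15)(2 4 12)|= 12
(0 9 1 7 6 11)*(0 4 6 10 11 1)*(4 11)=[9, 7, 2, 3, 6, 5, 1, 10, 8, 0, 4, 11]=(11)(0 9)(1 7 10 4 6)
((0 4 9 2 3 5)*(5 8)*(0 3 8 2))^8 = ((0 4 9)(2 8 5 3))^8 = (0 9 4)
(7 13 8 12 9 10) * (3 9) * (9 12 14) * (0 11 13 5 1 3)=[11, 3, 2, 12, 4, 1, 6, 5, 14, 10, 7, 13, 0, 8, 9]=(0 11 13 8 14 9 10 7 5 1 3 12)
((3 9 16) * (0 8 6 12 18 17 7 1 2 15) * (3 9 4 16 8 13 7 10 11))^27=(0 1)(2 13)(3 6 11 8 10 9 17 16 18 4 12)(7 15)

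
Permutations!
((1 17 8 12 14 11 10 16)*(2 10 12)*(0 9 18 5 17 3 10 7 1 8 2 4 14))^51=((0 9 18 5 17 2 7 1 3 10 16 8 4 14 11 12))^51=(0 5 7 10 4 12 18 2 3 8 11 9 17 1 16 14)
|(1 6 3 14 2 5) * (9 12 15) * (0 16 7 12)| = 6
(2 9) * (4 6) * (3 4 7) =(2 9)(3 4 6 7) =[0, 1, 9, 4, 6, 5, 7, 3, 8, 2]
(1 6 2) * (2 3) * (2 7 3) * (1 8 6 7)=(1 7 3)(2 8 6)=[0, 7, 8, 1, 4, 5, 2, 3, 6]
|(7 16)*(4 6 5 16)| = 5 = |(4 6 5 16 7)|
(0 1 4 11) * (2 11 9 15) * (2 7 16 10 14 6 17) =(0 1 4 9 15 7 16 10 14 6 17 2 11) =[1, 4, 11, 3, 9, 5, 17, 16, 8, 15, 14, 0, 12, 13, 6, 7, 10, 2]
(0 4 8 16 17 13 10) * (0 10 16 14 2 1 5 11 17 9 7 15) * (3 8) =(0 4 3 8 14 2 1 5 11 17 13 16 9 7 15) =[4, 5, 1, 8, 3, 11, 6, 15, 14, 7, 10, 17, 12, 16, 2, 0, 9, 13]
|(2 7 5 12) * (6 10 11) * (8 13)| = 12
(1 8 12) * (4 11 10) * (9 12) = (1 8 9 12)(4 11 10) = [0, 8, 2, 3, 11, 5, 6, 7, 9, 12, 4, 10, 1]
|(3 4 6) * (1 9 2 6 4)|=|(1 9 2 6 3)|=5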